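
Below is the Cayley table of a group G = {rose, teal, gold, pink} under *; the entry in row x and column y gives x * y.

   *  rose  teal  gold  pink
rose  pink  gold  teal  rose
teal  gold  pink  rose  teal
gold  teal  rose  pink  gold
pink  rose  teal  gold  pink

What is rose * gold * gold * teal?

gold

rose * gold = teal
teal * gold = rose
rose * teal = gold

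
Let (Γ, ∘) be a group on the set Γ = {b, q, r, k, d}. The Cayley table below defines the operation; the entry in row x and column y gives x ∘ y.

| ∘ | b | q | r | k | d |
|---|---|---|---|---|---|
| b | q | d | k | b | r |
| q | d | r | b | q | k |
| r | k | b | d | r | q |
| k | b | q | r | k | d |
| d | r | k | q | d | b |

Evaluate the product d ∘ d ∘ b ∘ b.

d ∘ d = b
b ∘ b = q
q ∘ b = d
(Structurally, Γ here is isomorphic to the cyclic group Z_5.)

d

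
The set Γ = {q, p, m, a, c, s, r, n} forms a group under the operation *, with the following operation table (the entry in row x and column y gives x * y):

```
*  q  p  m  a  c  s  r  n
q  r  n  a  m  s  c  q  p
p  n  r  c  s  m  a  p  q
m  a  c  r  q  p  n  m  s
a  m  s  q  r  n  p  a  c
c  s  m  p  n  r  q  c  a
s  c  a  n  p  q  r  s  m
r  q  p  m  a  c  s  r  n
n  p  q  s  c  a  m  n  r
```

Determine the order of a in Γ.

The identity element is r (its row matches the header).
a^1 = a
a^2 = a * a = r
The first power of a equal to the identity is a^2, so ord(a) = 2.

2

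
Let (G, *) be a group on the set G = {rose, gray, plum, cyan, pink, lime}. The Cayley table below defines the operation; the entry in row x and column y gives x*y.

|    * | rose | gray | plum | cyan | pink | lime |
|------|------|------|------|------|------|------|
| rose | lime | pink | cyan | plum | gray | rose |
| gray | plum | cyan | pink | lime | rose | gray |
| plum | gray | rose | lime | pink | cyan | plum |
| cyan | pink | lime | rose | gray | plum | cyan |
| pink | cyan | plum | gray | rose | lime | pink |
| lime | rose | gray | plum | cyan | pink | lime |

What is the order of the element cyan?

The identity element is lime (its row matches the header).
cyan^1 = cyan
cyan^2 = cyan*cyan = gray
cyan^3 = gray*cyan = lime
The first power of cyan equal to the identity is cyan^3, so ord(cyan) = 3.

3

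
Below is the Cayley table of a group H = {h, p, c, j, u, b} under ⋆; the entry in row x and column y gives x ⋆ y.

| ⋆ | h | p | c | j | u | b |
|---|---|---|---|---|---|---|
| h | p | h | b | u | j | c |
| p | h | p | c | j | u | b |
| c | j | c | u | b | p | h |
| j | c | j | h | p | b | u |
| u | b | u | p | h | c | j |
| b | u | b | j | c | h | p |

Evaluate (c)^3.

p

c^1 = c
c^2 = c ⋆ c = u
c^3 = u ⋆ c = p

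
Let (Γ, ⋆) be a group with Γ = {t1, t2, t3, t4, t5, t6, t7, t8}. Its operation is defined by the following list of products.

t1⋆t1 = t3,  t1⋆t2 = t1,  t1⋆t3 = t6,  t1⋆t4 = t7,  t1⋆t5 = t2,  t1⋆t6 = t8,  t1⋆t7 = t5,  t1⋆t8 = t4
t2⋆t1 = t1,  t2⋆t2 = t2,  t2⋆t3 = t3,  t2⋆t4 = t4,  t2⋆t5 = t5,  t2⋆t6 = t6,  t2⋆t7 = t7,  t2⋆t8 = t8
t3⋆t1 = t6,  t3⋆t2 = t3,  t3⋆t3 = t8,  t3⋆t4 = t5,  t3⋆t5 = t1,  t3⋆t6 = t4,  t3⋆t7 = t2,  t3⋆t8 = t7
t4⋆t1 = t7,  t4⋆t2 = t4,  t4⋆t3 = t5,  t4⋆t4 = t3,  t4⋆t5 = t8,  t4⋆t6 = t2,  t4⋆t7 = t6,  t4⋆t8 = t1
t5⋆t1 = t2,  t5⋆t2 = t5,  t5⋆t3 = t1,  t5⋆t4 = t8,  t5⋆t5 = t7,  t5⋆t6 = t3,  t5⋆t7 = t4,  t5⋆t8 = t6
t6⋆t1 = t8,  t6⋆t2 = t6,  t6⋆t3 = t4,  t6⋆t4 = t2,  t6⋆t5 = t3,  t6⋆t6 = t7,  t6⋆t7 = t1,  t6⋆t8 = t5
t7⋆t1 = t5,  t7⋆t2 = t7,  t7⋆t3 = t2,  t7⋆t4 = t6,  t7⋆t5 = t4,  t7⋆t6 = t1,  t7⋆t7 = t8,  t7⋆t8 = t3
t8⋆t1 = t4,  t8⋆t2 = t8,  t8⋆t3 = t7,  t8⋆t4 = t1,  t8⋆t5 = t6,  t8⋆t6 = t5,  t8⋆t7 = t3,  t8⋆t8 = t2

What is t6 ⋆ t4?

t2

Read row t6, column t4: t6 ⋆ t4 = t2.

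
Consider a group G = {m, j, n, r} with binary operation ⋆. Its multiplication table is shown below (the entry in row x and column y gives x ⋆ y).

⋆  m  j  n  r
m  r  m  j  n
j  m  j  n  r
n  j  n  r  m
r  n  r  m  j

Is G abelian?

Yes

Check whether the table is symmetric across its main diagonal.
Every entry (row x, col y) equals the entry (row y, col x), so G is abelian.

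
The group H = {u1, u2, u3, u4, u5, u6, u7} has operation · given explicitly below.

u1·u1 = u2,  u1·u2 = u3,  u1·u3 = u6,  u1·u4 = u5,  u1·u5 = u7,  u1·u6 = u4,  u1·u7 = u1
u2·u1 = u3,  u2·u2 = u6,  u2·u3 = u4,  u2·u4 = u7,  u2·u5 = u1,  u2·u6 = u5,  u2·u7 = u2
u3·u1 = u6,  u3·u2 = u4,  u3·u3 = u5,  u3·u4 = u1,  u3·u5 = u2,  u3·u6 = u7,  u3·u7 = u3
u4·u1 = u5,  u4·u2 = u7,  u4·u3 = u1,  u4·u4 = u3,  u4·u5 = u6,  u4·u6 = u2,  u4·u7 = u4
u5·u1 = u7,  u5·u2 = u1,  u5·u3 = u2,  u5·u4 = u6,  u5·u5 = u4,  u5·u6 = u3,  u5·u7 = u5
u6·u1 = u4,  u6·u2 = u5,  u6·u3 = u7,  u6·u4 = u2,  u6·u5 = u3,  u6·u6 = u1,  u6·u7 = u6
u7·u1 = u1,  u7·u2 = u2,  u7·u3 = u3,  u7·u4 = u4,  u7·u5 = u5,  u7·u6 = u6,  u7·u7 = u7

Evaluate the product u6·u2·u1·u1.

u6·u2 = u5
u5·u1 = u7
u7·u1 = u1
(Structurally, H here is isomorphic to the cyclic group Z_7.)

u1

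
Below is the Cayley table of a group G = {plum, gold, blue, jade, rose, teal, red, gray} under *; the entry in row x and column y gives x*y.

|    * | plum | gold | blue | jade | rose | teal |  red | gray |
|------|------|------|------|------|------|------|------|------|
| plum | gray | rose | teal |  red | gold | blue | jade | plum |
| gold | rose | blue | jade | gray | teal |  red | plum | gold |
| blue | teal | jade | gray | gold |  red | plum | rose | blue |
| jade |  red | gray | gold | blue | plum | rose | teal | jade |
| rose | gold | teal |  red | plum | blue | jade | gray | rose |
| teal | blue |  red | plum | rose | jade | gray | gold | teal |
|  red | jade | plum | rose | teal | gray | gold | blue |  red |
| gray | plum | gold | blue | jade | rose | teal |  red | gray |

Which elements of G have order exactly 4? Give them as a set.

Identity is gray. Compute the order of each non-identity element by repeated multiplication:
  plum: plum → gray  (order 2)
  gold: gold → blue → jade → gray  (order 4)
  blue: blue → gray  (order 2)
  jade: jade → blue → gold → gray  (order 4)
  rose: rose → blue → red → gray  (order 4)
  teal: teal → gray  (order 2)
  red: red → blue → rose → gray  (order 4)
Elements of order 4: {gold, jade, red, rose}.

{gold, jade, red, rose}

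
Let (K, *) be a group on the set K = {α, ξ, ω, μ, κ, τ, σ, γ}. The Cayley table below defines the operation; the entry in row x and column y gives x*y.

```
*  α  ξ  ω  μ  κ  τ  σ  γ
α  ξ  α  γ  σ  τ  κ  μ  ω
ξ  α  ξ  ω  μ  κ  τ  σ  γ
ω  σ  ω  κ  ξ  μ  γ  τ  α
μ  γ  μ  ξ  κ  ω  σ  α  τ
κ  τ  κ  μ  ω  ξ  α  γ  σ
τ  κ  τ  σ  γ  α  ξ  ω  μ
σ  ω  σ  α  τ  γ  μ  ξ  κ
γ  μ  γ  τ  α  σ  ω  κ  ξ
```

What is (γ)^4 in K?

ξ

γ^1 = γ
γ^2 = γ*γ = ξ
γ^3 = ξ*γ = γ
γ^4 = γ*γ = ξ
(Structurally, K here is isomorphic to the dihedral group D_4.)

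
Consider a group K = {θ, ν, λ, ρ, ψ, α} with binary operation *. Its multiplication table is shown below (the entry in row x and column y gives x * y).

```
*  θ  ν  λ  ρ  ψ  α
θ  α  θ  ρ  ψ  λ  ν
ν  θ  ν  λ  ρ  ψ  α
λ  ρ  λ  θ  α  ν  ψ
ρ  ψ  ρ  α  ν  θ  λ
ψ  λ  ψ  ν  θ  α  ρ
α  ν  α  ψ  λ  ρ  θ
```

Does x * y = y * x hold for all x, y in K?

Yes

Check whether the table is symmetric across its main diagonal.
Every entry (row x, col y) equals the entry (row y, col x), so K is abelian.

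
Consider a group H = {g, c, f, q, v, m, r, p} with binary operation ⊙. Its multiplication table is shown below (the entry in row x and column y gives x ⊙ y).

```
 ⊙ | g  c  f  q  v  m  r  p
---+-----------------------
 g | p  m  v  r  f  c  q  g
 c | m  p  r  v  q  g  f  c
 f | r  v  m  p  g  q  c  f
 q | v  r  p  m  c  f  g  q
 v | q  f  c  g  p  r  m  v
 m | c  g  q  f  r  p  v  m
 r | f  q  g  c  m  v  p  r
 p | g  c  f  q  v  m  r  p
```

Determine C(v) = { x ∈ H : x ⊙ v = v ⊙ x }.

Compare row v with column v entry by entry.
m ⊙ v = r = v ⊙ m, so m commutes with v.
f ⊙ v = g but v ⊙ f = c, so f does not.
Collecting the elements that commute with v: C(v) = {m, p, r, v}.

{m, p, r, v}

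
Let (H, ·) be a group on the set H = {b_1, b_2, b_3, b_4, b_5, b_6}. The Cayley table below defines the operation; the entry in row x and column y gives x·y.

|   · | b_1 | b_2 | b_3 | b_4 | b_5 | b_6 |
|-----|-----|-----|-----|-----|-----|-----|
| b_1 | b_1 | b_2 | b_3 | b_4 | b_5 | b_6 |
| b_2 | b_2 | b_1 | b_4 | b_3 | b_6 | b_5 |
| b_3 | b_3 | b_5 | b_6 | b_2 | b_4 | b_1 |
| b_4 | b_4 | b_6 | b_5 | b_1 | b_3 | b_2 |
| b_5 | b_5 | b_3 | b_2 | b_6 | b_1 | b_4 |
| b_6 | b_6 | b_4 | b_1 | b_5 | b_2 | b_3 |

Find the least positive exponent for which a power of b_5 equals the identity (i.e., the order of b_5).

The identity element is b_1 (its row matches the header).
b_5^1 = b_5
b_5^2 = b_5·b_5 = b_1
The first power of b_5 equal to the identity is b_5^2, so ord(b_5) = 2.

2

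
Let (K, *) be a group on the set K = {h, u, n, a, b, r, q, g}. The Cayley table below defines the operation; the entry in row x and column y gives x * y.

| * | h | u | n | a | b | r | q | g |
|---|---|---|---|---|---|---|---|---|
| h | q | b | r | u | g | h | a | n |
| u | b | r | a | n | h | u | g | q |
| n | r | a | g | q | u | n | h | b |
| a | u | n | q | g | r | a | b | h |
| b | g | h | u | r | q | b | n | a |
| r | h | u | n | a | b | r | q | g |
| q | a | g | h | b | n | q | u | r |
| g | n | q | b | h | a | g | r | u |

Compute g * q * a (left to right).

a

g * q = r
r * a = a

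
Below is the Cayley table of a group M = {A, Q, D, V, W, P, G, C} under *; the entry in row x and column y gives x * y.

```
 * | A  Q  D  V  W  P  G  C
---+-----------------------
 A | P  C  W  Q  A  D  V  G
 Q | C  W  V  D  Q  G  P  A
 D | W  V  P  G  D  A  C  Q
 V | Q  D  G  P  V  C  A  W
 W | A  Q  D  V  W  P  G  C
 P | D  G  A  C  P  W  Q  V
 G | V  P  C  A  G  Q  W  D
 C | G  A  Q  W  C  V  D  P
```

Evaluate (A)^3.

D

A^1 = A
A^2 = A * A = P
A^3 = P * A = D
(Structurally, M here is isomorphic to Z_2 x Z_4.)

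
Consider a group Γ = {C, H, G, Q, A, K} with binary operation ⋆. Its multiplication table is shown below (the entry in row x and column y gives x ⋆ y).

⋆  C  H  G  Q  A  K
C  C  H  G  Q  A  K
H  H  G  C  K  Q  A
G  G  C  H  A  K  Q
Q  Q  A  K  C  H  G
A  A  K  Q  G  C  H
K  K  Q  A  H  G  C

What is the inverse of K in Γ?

K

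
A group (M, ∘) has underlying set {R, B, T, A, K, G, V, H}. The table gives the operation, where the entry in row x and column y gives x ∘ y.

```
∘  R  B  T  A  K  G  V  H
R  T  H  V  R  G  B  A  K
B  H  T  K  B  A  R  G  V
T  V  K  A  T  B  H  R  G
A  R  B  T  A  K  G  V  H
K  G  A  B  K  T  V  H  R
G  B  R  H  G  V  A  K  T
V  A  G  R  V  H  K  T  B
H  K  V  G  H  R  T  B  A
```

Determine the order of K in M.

The identity element is A (its row matches the header).
K^1 = K
K^2 = K ∘ K = T
K^3 = T ∘ K = B
K^4 = B ∘ K = A
The first power of K equal to the identity is K^4, so ord(K) = 4.

4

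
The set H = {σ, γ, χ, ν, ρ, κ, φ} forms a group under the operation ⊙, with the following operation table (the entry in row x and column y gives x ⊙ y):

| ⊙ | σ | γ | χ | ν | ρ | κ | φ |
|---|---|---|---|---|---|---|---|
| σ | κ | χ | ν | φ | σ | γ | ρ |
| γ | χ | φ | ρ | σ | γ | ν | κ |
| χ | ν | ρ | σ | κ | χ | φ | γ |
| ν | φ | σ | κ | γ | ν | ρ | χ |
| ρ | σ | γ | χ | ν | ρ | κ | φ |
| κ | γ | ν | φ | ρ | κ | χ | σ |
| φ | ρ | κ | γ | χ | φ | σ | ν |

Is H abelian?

Yes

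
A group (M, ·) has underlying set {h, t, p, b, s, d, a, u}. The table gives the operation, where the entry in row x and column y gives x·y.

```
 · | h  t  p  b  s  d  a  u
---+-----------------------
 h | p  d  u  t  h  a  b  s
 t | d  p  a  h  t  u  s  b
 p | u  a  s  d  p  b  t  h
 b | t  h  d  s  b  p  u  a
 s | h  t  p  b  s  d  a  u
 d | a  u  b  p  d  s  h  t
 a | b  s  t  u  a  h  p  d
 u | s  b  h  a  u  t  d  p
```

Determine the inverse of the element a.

First locate the identity: row s matches the header, so s is the identity.
Scan row a for s: a·t = s. Hence a^(-1) = t.

t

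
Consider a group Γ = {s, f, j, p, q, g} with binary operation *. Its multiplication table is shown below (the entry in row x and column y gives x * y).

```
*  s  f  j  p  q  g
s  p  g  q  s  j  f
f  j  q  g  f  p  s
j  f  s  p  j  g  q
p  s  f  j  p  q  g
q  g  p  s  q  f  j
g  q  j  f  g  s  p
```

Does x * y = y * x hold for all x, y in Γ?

q * j = s but j * q = g.
Since q and j do not commute, Γ is not abelian.

No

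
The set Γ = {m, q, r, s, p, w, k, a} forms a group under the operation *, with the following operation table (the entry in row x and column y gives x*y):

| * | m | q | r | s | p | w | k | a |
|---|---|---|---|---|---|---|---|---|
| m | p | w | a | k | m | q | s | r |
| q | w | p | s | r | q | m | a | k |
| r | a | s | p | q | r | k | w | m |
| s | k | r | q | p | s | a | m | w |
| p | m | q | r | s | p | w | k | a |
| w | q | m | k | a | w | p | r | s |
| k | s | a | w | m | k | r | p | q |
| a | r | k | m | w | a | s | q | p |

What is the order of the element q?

The identity element is p (its row matches the header).
q^1 = q
q^2 = q*q = p
The first power of q equal to the identity is q^2, so ord(q) = 2.

2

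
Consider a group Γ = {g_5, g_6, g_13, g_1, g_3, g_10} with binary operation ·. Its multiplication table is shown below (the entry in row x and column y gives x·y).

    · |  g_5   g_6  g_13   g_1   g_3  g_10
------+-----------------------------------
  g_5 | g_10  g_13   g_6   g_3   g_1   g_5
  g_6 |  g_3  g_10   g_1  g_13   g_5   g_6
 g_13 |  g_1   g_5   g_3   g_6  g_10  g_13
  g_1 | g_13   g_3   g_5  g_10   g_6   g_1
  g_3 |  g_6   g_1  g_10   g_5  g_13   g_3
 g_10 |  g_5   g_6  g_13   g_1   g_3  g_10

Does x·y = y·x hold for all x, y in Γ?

g_13·g_1 = g_6 but g_1·g_13 = g_5.
Since g_13 and g_1 do not commute, Γ is not abelian.

No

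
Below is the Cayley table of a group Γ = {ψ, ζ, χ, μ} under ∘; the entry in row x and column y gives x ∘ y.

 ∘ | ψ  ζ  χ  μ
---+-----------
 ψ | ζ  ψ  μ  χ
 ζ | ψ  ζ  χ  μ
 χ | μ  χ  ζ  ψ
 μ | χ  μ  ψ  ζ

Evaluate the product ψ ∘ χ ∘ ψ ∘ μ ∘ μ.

χ

ψ ∘ χ = μ
μ ∘ ψ = χ
χ ∘ μ = ψ
ψ ∘ μ = χ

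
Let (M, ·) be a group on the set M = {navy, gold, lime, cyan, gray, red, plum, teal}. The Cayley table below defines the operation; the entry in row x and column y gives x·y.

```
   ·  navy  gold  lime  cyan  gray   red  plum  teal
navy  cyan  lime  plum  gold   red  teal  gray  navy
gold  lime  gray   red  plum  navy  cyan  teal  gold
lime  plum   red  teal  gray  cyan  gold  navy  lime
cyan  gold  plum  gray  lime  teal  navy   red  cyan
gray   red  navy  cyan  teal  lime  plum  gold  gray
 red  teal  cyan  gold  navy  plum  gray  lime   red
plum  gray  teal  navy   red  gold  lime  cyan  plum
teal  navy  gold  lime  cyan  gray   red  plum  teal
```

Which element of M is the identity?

The identity e satisfies e·x = x for all x, so its row in the table reproduces the column headers.
Row teal reads: navy, gold, lime, cyan, gray, red, plum, teal — exactly the header order. So teal is the identity.
(Structurally, M here is isomorphic to the cyclic group Z_8.)

teal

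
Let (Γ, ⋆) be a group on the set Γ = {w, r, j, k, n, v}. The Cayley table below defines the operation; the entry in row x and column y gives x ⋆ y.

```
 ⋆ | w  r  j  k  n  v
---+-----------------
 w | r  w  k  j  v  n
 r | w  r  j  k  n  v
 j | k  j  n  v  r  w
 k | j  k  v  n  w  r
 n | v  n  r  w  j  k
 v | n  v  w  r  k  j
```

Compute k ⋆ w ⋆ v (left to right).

w

k ⋆ w = j
j ⋆ v = w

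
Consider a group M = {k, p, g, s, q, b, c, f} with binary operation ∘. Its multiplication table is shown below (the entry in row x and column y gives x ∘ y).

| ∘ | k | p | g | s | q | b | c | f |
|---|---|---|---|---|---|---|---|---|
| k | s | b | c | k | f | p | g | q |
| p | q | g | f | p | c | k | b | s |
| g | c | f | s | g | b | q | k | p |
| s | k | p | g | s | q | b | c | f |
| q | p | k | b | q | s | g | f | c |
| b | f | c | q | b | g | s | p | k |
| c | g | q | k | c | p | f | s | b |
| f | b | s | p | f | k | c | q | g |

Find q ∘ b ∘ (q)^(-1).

b

The identity is s. In row q, the entry s sits in column q, so q^(-1) = q.
q ∘ b = g
g ∘ q = b
(Structurally, M here is isomorphic to the dihedral group D_4.)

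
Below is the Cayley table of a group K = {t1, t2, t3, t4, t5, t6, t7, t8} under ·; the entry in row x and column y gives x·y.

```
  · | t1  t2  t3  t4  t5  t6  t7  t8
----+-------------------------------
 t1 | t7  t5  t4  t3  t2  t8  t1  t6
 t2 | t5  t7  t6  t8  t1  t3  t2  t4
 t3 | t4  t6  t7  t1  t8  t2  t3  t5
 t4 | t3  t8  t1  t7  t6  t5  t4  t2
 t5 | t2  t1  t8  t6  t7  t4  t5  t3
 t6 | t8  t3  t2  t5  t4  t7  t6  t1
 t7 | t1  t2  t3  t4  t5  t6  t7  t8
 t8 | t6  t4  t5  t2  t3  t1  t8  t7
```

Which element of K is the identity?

The identity e satisfies e·x = x for all x, so its row in the table reproduces the column headers.
Row t7 reads: t1, t2, t3, t4, t5, t6, t7, t8 — exactly the header order. So t7 is the identity.
(Structurally, K here is isomorphic to the elementary abelian group (Z_2)^3.)

t7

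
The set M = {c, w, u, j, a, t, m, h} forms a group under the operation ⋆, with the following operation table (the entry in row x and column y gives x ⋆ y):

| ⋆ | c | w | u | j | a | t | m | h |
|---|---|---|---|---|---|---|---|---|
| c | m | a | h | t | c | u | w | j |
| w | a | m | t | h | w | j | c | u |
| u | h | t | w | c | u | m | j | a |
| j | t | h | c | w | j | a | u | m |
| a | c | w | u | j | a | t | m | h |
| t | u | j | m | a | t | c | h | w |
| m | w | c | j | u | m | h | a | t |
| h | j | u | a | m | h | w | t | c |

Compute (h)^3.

j

h^1 = h
h^2 = h ⋆ h = c
h^3 = c ⋆ h = j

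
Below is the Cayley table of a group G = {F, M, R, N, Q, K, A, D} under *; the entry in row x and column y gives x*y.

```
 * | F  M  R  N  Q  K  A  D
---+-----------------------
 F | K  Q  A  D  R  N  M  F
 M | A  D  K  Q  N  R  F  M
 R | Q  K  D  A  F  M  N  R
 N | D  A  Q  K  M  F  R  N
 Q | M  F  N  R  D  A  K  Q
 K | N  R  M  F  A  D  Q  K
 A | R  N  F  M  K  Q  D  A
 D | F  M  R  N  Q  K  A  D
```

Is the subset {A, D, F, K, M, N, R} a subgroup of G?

No

F*M = Q, which is not in {A, D, F, K, M, N, R}.
The subset is not closed under *, so it is not a subgroup.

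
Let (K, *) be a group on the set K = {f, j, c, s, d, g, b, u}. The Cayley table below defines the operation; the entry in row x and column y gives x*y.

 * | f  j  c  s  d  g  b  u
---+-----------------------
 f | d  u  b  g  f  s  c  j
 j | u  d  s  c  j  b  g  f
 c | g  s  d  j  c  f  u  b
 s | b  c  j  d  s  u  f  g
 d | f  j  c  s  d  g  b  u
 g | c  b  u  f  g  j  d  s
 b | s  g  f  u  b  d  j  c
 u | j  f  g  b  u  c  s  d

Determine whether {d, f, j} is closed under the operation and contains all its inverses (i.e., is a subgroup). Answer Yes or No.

No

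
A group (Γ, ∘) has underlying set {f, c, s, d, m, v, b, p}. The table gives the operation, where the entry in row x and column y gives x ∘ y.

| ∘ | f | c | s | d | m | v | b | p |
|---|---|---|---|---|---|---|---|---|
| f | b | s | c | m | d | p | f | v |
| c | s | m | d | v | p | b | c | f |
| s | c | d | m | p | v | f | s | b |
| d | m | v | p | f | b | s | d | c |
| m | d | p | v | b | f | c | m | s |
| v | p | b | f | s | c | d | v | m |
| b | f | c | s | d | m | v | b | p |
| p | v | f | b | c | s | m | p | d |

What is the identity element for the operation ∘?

b

The identity e satisfies e ∘ x = x for all x, so its row in the table reproduces the column headers.
Row b reads: f, c, s, d, m, v, b, p — exactly the header order. So b is the identity.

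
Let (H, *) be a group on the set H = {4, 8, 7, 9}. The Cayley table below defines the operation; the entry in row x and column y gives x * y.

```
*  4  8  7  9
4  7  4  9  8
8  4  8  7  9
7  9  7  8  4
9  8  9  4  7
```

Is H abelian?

Check whether the table is symmetric across its main diagonal.
Every entry (row x, col y) equals the entry (row y, col x), so H is abelian.

Yes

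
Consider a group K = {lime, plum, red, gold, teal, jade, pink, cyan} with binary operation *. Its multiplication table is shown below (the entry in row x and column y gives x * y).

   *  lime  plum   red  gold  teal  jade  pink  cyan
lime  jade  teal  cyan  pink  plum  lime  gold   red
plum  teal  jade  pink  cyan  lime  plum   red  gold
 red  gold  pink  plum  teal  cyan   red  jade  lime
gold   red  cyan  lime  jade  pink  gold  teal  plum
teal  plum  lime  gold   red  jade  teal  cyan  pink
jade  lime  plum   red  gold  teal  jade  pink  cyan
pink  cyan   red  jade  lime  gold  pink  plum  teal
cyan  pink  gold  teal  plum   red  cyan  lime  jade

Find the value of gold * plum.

cyan

Read row gold, column plum: gold * plum = cyan.
(Structurally, K here is isomorphic to the dihedral group D_4.)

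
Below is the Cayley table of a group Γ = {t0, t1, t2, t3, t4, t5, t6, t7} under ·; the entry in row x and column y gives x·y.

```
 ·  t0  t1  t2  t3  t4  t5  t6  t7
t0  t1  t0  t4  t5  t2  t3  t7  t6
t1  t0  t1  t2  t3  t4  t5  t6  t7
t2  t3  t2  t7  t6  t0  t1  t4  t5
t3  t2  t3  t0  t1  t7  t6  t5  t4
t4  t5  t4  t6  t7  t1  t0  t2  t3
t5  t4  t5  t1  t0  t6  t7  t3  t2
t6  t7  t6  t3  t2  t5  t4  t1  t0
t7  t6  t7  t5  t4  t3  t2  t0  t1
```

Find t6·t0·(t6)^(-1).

t0

The identity is t1. In row t6, the entry t1 sits in column t6, so t6^(-1) = t6.
t6·t0 = t7
t7·t6 = t0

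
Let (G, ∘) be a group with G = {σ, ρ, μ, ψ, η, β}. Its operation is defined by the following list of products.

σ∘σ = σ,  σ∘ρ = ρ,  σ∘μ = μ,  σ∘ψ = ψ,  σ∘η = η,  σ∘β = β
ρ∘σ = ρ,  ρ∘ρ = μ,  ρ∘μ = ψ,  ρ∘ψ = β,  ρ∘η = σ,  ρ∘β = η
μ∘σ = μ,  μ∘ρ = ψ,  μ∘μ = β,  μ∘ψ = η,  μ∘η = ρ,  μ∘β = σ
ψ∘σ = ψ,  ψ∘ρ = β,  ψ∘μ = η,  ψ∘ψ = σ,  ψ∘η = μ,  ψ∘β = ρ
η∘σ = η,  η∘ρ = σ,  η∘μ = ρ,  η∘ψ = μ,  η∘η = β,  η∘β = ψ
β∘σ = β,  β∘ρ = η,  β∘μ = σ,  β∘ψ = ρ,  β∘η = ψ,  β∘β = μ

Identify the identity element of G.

The identity e satisfies e ∘ x = x for all x, so its row in the table reproduces the column headers.
Row σ reads: σ, ρ, μ, ψ, η, β — exactly the header order. So σ is the identity.

σ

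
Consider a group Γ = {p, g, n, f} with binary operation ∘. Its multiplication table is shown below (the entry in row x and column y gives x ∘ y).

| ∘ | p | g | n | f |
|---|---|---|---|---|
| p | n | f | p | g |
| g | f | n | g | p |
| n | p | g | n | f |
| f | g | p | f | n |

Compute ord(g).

2

The identity element is n (its row matches the header).
g^1 = g
g^2 = g ∘ g = n
The first power of g equal to the identity is g^2, so ord(g) = 2.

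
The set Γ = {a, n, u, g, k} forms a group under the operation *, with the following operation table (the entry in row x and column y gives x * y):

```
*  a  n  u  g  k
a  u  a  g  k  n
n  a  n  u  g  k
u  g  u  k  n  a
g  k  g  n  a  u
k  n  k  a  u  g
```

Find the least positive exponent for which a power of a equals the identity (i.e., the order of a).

The identity element is n (its row matches the header).
a^1 = a
a^2 = a * a = u
a^3 = u * a = g
a^4 = g * a = k
a^5 = k * a = n
The first power of a equal to the identity is a^5, so ord(a) = 5.

5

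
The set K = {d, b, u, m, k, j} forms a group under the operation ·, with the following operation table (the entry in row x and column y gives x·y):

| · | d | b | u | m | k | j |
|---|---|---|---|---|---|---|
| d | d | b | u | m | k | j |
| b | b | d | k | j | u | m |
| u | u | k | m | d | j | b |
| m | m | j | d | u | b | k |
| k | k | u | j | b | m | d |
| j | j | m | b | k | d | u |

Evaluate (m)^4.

m^1 = m
m^2 = m·m = u
m^3 = u·m = d
m^4 = d·m = m

m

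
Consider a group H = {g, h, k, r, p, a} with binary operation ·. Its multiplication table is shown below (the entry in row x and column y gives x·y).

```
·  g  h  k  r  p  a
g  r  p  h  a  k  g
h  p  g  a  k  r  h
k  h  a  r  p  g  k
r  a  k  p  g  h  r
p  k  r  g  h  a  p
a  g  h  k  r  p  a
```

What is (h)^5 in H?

h^1 = h
h^2 = h·h = g
h^3 = g·h = p
h^4 = p·h = r
h^5 = r·h = k
(Structurally, H here is isomorphic to the cyclic group Z_6.)

k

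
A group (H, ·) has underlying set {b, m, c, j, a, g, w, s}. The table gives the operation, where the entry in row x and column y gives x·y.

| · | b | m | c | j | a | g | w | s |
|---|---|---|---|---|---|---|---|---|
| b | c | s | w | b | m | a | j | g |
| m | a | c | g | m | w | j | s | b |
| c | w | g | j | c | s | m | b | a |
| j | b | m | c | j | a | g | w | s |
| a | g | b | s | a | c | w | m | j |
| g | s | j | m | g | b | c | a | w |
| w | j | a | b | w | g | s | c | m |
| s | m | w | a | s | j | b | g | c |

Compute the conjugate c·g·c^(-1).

The identity is j. In row c, the entry j sits in column c, so c^(-1) = c.
c·g = m
m·c = g

g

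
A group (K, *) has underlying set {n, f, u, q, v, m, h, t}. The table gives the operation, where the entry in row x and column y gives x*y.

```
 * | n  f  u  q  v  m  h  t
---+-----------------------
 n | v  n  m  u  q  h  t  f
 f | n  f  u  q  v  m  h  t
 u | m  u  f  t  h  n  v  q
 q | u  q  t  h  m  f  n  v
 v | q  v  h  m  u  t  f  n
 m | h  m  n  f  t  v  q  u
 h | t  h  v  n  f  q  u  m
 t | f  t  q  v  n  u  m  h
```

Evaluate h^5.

h^1 = h
h^2 = h*h = u
h^3 = u*h = v
h^4 = v*h = f
h^5 = f*h = h

h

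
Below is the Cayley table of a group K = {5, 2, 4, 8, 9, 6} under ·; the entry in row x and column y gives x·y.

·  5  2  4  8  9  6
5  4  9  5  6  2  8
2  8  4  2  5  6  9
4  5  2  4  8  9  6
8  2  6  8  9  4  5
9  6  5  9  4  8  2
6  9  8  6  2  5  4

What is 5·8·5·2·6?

5·8 = 6
6·5 = 9
9·2 = 5
5·6 = 8

8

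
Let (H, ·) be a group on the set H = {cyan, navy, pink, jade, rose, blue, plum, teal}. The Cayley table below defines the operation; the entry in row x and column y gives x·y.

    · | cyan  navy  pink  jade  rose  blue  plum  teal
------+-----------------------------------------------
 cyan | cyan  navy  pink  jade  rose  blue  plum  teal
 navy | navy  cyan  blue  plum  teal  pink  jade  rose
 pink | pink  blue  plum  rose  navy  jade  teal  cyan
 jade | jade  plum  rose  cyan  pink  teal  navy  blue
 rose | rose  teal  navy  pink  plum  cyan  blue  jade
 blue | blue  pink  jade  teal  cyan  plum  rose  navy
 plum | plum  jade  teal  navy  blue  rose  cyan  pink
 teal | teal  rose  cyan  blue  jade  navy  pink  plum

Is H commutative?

Yes

Check whether the table is symmetric across its main diagonal.
Every entry (row x, col y) equals the entry (row y, col x), so H is abelian.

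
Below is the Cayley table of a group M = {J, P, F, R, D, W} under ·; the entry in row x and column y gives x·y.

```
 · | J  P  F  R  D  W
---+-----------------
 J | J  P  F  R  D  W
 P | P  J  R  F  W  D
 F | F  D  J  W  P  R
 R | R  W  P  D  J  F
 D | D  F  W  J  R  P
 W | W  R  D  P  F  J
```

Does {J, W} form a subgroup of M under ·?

Yes

{J, W} contains the identity J.
Checking products: every product of two elements of {J, W} (read from the table) lies in {J, W}, so the set is closed.
In a finite group, a nonempty closed subset is a subgroup. So {J, W} ≤ M.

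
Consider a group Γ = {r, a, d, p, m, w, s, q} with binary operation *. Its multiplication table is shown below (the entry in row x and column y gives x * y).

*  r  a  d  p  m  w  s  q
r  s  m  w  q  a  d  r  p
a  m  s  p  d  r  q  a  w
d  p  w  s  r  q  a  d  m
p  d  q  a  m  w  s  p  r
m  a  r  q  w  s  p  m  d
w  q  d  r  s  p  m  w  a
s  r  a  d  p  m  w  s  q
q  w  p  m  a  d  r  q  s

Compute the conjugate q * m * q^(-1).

The identity is s. In row q, the entry s sits in column q, so q^(-1) = q.
q * m = d
d * q = m

m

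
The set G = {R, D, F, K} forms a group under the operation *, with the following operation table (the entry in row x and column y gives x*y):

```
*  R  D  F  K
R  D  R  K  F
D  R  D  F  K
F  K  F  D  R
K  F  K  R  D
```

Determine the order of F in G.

The identity element is D (its row matches the header).
F^1 = F
F^2 = F*F = D
The first power of F equal to the identity is F^2, so ord(F) = 2.

2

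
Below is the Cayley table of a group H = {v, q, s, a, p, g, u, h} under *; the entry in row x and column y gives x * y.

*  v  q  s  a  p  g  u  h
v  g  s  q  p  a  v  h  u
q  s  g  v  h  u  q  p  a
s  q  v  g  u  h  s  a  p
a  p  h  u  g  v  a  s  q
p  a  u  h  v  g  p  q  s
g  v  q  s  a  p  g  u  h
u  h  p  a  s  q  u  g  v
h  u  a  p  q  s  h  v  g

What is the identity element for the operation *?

g

The identity e satisfies e * x = x for all x, so its row in the table reproduces the column headers.
Row g reads: v, q, s, a, p, g, u, h — exactly the header order. So g is the identity.
(Structurally, H here is isomorphic to the elementary abelian group (Z_2)^3.)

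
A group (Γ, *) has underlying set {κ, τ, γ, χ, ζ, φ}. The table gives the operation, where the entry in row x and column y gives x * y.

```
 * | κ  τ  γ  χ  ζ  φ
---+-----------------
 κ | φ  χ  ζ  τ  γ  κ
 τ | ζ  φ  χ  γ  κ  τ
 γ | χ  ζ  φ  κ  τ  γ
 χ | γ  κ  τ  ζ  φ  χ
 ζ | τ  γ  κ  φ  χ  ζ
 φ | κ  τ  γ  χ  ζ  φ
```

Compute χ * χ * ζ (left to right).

χ

χ * χ = ζ
ζ * ζ = χ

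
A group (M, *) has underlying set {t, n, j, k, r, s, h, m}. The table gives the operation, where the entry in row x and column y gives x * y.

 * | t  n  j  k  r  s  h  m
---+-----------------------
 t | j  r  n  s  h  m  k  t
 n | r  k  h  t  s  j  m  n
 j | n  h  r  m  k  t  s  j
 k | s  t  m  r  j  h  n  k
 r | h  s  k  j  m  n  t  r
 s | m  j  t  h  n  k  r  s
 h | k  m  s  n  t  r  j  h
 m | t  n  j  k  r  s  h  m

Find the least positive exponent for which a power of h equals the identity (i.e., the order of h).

The identity element is m (its row matches the header).
h^1 = h
h^2 = h * h = j
h^3 = j * h = s
h^4 = s * h = r
h^5 = r * h = t
h^6 = t * h = k
h^7 = k * h = n
h^8 = n * h = m
The first power of h equal to the identity is h^8, so ord(h) = 8.

8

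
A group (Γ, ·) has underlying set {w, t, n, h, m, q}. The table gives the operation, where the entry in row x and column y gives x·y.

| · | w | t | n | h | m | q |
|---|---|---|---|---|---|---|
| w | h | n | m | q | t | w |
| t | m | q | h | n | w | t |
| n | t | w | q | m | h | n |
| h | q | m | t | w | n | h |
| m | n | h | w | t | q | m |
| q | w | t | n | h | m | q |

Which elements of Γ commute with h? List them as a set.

Compare row h with column h entry by entry.
w·h = q = h·w, so w commutes with h.
t·h = n but h·t = m, so t does not.
Collecting the elements that commute with h: C(h) = {h, q, w}.

{h, q, w}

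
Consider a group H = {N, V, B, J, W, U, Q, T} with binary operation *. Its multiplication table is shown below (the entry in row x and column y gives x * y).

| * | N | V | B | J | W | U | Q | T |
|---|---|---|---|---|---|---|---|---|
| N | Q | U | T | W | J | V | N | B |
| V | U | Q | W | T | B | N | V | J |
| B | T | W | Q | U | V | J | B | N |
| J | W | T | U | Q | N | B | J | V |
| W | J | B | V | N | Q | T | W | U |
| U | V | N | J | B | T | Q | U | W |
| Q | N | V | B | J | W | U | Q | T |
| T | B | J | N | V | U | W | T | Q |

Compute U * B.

J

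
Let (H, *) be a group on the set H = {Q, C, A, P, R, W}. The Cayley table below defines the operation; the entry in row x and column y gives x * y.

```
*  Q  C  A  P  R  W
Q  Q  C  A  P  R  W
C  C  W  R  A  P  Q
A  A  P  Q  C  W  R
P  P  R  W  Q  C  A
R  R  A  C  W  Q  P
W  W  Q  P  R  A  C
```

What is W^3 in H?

Q

W^1 = W
W^2 = W * W = C
W^3 = C * W = Q
(Structurally, H here is isomorphic to the symmetric group S_3.)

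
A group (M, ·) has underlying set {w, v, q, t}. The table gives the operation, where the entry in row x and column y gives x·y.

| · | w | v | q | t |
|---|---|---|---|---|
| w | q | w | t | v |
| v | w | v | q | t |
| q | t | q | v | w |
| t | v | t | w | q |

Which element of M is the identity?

The identity e satisfies e·x = x for all x, so its row in the table reproduces the column headers.
Row v reads: w, v, q, t — exactly the header order. So v is the identity.

v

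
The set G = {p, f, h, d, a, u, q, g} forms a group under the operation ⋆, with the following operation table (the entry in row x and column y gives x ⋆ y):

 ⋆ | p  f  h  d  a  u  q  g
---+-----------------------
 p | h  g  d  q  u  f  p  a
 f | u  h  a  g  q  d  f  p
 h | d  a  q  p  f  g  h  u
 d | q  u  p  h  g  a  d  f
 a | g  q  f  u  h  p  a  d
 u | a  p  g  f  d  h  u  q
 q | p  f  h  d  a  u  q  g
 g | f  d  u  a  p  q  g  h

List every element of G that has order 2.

Identity is q. Compute the order of each non-identity element by repeated multiplication:
  p: p → h → d → q  (order 4)
  f: f → h → a → q  (order 4)
  h: h → q  (order 2)
  d: d → h → p → q  (order 4)
  a: a → h → f → q  (order 4)
  u: u → h → g → q  (order 4)
  g: g → h → u → q  (order 4)
Elements of order 2: {h}.
(Structurally, G here is isomorphic to the quaternion group Q_8.)

{h}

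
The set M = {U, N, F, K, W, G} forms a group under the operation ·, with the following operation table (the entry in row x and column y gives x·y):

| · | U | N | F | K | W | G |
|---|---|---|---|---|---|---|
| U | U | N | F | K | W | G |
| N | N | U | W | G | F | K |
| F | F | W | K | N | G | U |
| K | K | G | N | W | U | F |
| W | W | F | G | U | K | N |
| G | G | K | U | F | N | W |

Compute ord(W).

3

The identity element is U (its row matches the header).
W^1 = W
W^2 = W·W = K
W^3 = K·W = U
The first power of W equal to the identity is W^3, so ord(W) = 3.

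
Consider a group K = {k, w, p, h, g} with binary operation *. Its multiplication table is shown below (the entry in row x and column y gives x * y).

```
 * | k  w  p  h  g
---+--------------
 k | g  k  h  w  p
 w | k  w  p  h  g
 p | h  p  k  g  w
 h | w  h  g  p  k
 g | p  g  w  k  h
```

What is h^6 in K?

h^1 = h
h^2 = h * h = p
h^3 = p * h = g
h^4 = g * h = k
h^5 = k * h = w
h^6 = w * h = h

h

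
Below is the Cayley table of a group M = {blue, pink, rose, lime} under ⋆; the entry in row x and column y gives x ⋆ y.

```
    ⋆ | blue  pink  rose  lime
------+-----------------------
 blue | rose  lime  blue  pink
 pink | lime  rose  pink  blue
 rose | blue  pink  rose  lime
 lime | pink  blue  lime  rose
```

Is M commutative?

Yes

Check whether the table is symmetric across its main diagonal.
Every entry (row x, col y) equals the entry (row y, col x), so M is abelian.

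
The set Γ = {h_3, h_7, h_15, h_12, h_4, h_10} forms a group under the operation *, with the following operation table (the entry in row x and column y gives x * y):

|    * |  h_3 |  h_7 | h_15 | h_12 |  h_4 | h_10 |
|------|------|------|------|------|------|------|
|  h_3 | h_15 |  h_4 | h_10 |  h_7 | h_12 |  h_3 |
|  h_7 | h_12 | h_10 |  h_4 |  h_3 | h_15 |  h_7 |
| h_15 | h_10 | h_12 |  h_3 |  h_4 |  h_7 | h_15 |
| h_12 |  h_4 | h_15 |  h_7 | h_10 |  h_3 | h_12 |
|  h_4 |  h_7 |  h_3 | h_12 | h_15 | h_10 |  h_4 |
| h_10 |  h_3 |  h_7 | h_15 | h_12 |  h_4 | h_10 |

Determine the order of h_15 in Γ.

The identity element is h_10 (its row matches the header).
h_15^1 = h_15
h_15^2 = h_15 * h_15 = h_3
h_15^3 = h_3 * h_15 = h_10
The first power of h_15 equal to the identity is h_15^3, so ord(h_15) = 3.
(Structurally, Γ here is isomorphic to the symmetric group S_3.)

3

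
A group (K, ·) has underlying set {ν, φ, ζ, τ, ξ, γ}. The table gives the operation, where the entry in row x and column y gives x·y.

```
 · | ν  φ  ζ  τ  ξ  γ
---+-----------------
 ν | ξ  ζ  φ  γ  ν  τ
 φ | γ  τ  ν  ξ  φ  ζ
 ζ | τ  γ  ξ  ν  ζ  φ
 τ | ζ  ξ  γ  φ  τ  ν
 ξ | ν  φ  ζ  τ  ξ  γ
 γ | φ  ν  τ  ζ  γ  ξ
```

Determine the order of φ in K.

The identity element is ξ (its row matches the header).
φ^1 = φ
φ^2 = φ·φ = τ
φ^3 = τ·φ = ξ
The first power of φ equal to the identity is φ^3, so ord(φ) = 3.
(Structurally, K here is isomorphic to the symmetric group S_3.)

3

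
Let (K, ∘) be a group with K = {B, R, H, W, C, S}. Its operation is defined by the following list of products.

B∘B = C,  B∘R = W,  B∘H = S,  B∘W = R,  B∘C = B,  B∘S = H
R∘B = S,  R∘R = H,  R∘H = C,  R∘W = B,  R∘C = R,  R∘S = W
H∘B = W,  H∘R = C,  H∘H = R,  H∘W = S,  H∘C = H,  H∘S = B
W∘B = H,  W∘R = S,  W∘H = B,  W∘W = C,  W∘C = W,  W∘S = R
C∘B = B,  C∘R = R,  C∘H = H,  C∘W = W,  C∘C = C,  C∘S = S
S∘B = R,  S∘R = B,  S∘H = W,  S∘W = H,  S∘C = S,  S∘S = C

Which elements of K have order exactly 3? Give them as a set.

{H, R}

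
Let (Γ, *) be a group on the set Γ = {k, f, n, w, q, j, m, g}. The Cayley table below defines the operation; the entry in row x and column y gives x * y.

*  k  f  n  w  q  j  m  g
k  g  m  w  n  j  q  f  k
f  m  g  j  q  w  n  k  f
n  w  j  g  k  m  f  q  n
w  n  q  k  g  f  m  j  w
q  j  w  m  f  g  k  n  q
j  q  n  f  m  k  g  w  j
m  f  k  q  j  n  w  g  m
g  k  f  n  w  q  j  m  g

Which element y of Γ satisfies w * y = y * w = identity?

First locate the identity: row g matches the header, so g is the identity.
Scan row w for g: w * w = g. Hence w^(-1) = w.

w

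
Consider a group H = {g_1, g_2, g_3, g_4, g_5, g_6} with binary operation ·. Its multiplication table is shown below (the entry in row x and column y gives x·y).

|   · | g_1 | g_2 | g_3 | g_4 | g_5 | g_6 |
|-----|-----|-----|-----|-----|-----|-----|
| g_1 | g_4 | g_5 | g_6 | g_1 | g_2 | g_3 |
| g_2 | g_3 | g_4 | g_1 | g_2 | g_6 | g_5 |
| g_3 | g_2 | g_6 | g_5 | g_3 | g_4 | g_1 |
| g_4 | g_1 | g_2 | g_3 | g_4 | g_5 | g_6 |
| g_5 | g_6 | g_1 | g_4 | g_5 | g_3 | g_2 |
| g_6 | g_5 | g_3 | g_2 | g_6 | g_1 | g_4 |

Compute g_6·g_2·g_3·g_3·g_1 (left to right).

g_1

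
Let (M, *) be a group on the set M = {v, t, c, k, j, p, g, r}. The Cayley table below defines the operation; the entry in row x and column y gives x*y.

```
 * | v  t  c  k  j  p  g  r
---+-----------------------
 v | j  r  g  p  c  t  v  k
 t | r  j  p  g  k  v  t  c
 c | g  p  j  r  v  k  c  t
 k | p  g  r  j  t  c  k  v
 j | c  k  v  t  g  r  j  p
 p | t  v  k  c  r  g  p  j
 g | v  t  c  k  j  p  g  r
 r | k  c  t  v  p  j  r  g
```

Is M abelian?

Yes

Check whether the table is symmetric across its main diagonal.
Every entry (row x, col y) equals the entry (row y, col x), so M is abelian.
(In fact M ≅ Z_2 x Z_4.)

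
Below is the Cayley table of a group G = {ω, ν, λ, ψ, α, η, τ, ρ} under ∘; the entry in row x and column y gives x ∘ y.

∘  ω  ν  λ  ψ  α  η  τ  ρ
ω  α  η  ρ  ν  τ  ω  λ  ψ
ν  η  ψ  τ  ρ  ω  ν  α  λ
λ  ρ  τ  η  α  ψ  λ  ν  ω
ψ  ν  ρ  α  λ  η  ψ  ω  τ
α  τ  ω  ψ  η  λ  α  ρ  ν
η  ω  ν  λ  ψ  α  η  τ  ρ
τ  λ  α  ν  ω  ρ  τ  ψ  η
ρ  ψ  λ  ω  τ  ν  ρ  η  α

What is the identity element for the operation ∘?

The identity e satisfies e ∘ x = x for all x, so its row in the table reproduces the column headers.
Row η reads: ω, ν, λ, ψ, α, η, τ, ρ — exactly the header order. So η is the identity.

η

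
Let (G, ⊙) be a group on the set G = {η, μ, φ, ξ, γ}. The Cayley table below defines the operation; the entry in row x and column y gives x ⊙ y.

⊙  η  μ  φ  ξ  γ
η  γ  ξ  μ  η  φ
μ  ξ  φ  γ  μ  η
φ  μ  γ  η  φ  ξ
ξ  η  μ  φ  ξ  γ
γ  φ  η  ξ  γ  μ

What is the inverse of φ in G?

First locate the identity: row ξ matches the header, so ξ is the identity.
Scan row φ for ξ: φ ⊙ γ = ξ. Hence φ^(-1) = γ.

γ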